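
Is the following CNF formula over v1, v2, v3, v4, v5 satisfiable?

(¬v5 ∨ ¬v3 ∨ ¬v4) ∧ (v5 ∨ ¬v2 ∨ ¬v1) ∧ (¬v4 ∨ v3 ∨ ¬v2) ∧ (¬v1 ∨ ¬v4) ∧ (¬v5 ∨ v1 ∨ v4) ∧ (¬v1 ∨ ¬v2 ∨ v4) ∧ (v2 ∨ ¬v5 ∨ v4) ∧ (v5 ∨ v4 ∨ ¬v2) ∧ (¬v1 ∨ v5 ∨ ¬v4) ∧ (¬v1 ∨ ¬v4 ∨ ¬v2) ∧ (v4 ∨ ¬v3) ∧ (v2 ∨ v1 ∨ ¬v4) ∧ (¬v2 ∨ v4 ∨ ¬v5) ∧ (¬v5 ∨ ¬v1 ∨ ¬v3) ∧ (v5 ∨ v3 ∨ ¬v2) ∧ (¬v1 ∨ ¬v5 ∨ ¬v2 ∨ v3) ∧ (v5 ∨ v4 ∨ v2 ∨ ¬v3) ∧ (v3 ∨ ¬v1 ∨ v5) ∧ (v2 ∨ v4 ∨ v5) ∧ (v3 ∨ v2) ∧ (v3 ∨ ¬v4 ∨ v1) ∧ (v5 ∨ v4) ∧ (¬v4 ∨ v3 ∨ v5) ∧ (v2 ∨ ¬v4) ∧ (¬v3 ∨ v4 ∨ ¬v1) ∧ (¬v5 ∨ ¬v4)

Branch on v1: set v1 = False.
Branch on v5: set v5 = False.
The clause (v4) is unit, so v4 = True.
The clause (v2) is unit, so v2 = True.
The clause (v3) is unit, so v3 = True.
All clauses are satisfied.
A satisfying assignment: v1: False, v2: True, v3: True, v4: True, v5: False.

Satisfiable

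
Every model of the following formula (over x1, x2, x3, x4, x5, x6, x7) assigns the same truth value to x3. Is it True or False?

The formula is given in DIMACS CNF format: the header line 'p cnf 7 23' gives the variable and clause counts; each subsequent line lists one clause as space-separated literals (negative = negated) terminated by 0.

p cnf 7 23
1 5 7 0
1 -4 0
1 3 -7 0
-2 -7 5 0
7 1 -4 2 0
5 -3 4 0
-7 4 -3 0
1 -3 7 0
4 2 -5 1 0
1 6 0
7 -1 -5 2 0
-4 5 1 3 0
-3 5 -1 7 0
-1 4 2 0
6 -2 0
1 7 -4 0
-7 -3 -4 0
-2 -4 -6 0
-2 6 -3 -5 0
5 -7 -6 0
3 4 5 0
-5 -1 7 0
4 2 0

Suppose x3 = True.
Try x1 = True.
Try x5 = True.
(x7) alone gives x7 = True.
(x4) alone gives x4 = True.
That conflicts with the unit clause (¬x4).
That branch fails; take x5 = False instead.
(x4) alone gives x4 = True.
(x7) alone gives x7 = True.
That conflicts with the unit clause (¬x7).
Either choice for x5 ends in contradiction.
That branch fails; take x1 = False instead.
(¬x4) alone gives x4 = False.
(x5) alone gives x5 = True.
(¬x7) alone gives x7 = False.
That conflicts with the unit clause (x7).
Either choice for x1 ends in contradiction.
So every satisfying assignment has x3 = False.

False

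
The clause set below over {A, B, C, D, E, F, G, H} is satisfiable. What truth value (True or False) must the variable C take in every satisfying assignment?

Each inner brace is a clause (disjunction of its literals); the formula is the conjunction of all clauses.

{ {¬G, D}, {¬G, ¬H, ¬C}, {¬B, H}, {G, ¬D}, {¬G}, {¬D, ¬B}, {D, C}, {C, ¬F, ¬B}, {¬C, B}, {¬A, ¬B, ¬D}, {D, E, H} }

Suppose C = False.
The clause (¬G) is unit, so G = False.
The clause (¬D) is unit, so D = False.
But (D) is also a unit clause — contradiction.
So every satisfying assignment has C = True.

True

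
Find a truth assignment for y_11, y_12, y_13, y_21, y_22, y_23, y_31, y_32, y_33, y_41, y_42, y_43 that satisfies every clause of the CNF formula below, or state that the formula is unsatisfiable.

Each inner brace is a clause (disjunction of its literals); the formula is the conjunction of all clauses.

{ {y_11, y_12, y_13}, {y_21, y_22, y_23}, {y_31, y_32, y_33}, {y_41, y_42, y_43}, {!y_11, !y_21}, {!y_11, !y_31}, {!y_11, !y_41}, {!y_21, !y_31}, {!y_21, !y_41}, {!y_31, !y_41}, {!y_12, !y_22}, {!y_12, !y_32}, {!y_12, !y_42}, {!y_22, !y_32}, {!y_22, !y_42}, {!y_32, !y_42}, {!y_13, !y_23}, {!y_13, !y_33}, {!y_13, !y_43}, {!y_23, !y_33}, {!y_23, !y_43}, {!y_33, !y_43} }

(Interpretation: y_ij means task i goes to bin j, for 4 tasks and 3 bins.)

UNSATISFIABLE

Suppose y_11 = false.
Suppose y_12 = true.
From the singleton clause (!y_22), y_22 = false.
From the singleton clause (!y_32), y_32 = false.
From the singleton clause (!y_42), y_42 = false.
Suppose y_21 = true.
From the singleton clause (!y_31), y_31 = false.
From the singleton clause (y_33), y_33 = true.
From the singleton clause (!y_41), y_41 = false.
From the singleton clause (y_43), y_43 = true.
But (!y_43) is also a unit clause — contradiction.
That branch fails; take y_21 = false instead.
From the singleton clause (y_23), y_23 = true.
From the singleton clause (!y_13), y_13 = false.
From the singleton clause (!y_33), y_33 = false.
From the singleton clause (y_31), y_31 = true.
From the singleton clause (!y_41), y_41 = false.
From the singleton clause (y_43), y_43 = true.
But (!y_43) is also a unit clause — contradiction.
Neither y_21 = true nor y_21 = false works.
That branch fails; take y_12 = false instead.
From the singleton clause (y_13), y_13 = true.
From the singleton clause (!y_23), y_23 = false.
From the singleton clause (!y_33), y_33 = false.
From the singleton clause (!y_43), y_43 = false.
Suppose y_21 = true.
From the singleton clause (!y_31), y_31 = false.
From the singleton clause (y_32), y_32 = true.
From the singleton clause (!y_41), y_41 = false.
From the singleton clause (y_42), y_42 = true.
But (!y_42) is also a unit clause — contradiction.
That branch fails; take y_21 = false instead.
From the singleton clause (y_22), y_22 = true.
From the singleton clause (!y_32), y_32 = false.
From the singleton clause (y_31), y_31 = true.
From the singleton clause (!y_41), y_41 = false.
From the singleton clause (y_42), y_42 = true.
But (!y_42) is also a unit clause — contradiction.
Neither y_21 = true nor y_21 = false works.
Neither y_12 = true nor y_12 = false works.
That branch fails; take y_11 = true instead.
From the singleton clause (!y_21), y_21 = false.
From the singleton clause (!y_31), y_31 = false.
From the singleton clause (!y_41), y_41 = false.
Suppose y_22 = true.
From the singleton clause (!y_12), y_12 = false.
From the singleton clause (!y_32), y_32 = false.
From the singleton clause (y_33), y_33 = true.
From the singleton clause (!y_42), y_42 = false.
From the singleton clause (y_43), y_43 = true.
But (!y_43) is also a unit clause — contradiction.
That branch fails; take y_22 = false instead.
From the singleton clause (y_23), y_23 = true.
From the singleton clause (!y_13), y_13 = false.
From the singleton clause (!y_33), y_33 = false.
From the singleton clause (y_32), y_32 = true.
From the singleton clause (!y_12), y_12 = false.
From the singleton clause (!y_42), y_42 = false.
From the singleton clause (y_43), y_43 = true.
But (!y_43) is also a unit clause — contradiction.
Neither y_22 = true nor y_22 = false works.
Neither y_11 = true nor y_11 = false works.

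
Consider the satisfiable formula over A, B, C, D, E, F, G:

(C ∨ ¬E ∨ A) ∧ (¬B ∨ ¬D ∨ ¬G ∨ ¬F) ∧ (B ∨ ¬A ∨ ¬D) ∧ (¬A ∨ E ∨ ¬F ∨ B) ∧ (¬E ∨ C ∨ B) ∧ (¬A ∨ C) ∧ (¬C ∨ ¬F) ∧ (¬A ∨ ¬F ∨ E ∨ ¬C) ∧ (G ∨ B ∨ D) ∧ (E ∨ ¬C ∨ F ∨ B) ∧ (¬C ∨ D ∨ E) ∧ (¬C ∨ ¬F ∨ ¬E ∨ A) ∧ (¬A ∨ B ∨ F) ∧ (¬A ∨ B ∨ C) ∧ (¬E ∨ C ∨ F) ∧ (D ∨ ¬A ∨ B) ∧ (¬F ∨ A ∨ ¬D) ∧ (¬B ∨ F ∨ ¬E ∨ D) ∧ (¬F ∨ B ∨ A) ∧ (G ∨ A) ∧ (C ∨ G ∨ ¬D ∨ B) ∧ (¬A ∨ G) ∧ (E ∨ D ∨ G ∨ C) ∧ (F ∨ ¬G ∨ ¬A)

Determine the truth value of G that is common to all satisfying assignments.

Suppose G = False.
Unit clause (A) forces A = True.
But (¬A) is also a unit clause — contradiction.
So every satisfying assignment has G = True.

True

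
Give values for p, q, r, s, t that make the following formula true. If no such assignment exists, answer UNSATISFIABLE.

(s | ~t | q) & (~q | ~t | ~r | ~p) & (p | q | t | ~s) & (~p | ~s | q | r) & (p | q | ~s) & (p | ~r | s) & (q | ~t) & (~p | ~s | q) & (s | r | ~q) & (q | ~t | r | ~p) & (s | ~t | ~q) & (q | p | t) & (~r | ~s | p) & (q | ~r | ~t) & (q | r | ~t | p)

p ↦ 1, q ↦ 1, r ↦ 0, s ↦ 1, t ↦ 0

Try q = 1.
Try s = 1.
Try r = 0.
All clauses hold; p, t can take either value.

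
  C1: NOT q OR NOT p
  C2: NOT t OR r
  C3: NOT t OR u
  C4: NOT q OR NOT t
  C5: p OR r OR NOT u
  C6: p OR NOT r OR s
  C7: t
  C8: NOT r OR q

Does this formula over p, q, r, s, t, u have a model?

Unit clause (t) forces t = true.
Unit clause (r) forces r = true.
Unit clause (u) forces u = true.
Unit clause (NOT q) forces q = false.
Now (q) is unsatisfied and unit — conflict.
No assignment satisfies every clause.

Unsatisfiable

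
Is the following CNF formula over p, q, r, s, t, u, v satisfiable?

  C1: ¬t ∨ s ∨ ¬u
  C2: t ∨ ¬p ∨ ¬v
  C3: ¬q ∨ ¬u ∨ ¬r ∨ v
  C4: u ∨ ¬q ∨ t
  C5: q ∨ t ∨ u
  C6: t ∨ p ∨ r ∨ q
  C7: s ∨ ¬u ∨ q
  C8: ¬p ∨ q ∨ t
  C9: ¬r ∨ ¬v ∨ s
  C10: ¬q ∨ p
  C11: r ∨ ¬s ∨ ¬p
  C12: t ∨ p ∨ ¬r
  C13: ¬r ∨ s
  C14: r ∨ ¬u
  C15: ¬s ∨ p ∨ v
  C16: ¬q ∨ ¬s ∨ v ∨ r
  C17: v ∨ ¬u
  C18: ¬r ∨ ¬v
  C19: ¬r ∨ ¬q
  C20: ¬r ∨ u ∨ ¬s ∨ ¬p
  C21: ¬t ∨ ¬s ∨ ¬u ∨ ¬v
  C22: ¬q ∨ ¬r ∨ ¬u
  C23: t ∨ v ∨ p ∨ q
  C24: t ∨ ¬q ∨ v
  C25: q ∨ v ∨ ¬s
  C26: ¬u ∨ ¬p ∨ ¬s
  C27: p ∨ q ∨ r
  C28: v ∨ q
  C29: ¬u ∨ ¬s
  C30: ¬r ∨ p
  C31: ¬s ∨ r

Yes, satisfiable

Branch on q: set q = True.
From the singleton clause (p), p = True.
From the singleton clause (¬r), r = False.
From the singleton clause (¬s), s = False.
From the singleton clause (¬u), u = False.
From the singleton clause (t), t = True.
All clauses hold; v can take either value.
A satisfying assignment: p=True; q=True; r=False; s=False; t=True; u=False; v=False.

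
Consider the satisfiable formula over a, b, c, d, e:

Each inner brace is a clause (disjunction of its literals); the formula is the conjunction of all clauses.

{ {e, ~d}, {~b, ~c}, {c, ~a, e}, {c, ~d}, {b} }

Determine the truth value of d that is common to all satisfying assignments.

False

Suppose d = 1.
The clause (e) is unit, so e = 1.
The clause (c) is unit, so c = 1.
The clause (~b) is unit, so b = 0.
But (b) is also a unit clause — contradiction.
So every satisfying assignment has d = False.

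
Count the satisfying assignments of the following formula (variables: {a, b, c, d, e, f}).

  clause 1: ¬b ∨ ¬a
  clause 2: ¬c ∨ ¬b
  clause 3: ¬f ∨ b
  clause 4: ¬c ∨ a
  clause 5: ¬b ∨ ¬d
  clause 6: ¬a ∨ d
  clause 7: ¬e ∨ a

There are 2^6 = 64 truth assignments over (a, b, c, d, e, f).
Split on f. With f = True, the clauses containing f are satisfied and ¬f drops from the rest; 1 of the 2^5 = 32 assignments to the other variables satisfy what remains.
With f = False, by the same count on the reduced clause set, 7 assignments work.
(One model: a=F, b=F, c=F, d=F, e=F, f=F.)
Total: 1 + 7 = 8.

8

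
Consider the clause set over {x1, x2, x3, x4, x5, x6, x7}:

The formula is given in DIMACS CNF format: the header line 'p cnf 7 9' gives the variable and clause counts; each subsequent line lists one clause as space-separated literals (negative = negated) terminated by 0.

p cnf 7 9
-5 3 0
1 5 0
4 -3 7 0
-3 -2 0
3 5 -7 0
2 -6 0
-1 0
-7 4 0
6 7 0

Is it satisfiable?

Satisfiable

(¬x1) alone gives x1 = False.
(x5) alone gives x5 = True.
(x3) alone gives x3 = True.
(¬x2) alone gives x2 = False.
(¬x6) alone gives x6 = False.
(x7) alone gives x7 = True.
(x4) alone gives x4 = True.
All clauses are satisfied.
A satisfying assignment: x1=False, x2=False, x3=True, x4=True, x5=True, x6=False, x7=True.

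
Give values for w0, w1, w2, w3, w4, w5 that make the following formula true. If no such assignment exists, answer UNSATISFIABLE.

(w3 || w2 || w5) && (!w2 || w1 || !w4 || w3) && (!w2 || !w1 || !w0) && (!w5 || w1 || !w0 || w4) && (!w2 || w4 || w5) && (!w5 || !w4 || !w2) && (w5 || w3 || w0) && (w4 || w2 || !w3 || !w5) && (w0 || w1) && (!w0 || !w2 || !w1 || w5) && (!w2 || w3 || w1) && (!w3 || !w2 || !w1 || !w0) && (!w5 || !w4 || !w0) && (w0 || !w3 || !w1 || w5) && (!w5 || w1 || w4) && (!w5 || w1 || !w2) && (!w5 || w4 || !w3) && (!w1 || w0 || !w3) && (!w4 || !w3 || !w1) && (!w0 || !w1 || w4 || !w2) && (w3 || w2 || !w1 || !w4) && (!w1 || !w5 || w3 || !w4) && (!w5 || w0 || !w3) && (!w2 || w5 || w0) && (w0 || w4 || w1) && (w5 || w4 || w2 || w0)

w0: false; w1: true; w2: true; w3: false; w4: false; w5: true

Try w0 = false.
(w1) alone gives w1 = true.
(!w3) alone gives w3 = false.
(w5) alone gives w5 = true.
(!w4) alone gives w4 = false.
No clause remains; w2 is free.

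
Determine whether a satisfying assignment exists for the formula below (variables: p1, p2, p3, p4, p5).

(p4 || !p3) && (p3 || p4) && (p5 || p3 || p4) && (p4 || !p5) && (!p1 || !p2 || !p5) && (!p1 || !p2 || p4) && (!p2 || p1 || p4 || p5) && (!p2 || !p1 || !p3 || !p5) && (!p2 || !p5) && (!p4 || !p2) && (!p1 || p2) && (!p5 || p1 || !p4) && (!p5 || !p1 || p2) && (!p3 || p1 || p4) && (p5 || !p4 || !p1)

Try p4 = true.
From the singleton clause (!p2), p2 = false.
From the singleton clause (!p1), p1 = false.
From the singleton clause (!p5), p5 = false.
All clauses hold; p3 can take either value.
A satisfying assignment: p1=false, p2=false, p3=true, p4=true, p5=false.

Satisfiable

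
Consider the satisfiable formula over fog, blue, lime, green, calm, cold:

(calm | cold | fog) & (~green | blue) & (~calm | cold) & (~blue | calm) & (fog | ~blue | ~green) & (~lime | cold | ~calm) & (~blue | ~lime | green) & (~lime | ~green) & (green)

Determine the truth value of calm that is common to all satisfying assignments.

True

Suppose calm = 0.
Unit clause (~blue) forces blue = 0.
Unit clause (~green) forces green = 0.
But (green) is also a unit clause — contradiction.
So every satisfying assignment has calm = True.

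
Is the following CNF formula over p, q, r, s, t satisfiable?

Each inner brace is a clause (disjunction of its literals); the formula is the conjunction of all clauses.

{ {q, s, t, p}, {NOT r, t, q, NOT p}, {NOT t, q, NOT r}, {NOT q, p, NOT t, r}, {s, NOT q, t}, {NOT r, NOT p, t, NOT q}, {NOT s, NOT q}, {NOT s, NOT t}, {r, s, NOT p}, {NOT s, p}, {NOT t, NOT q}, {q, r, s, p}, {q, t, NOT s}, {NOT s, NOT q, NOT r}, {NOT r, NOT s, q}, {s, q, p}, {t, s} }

Case s = false:
(t) alone gives t = true.
(NOT q) alone gives q = false.
(NOT r) alone gives r = false.
(NOT p) alone gives p = false.
Now (p) is unsatisfied and unit — conflict.
Undo s and try s = true.
(NOT q) alone gives q = false.
(NOT t) alone gives t = false.
Now (t) is unsatisfied and unit — conflict.
Both values of s lead to a conflict.
No assignment satisfies every clause.

Unsatisfiable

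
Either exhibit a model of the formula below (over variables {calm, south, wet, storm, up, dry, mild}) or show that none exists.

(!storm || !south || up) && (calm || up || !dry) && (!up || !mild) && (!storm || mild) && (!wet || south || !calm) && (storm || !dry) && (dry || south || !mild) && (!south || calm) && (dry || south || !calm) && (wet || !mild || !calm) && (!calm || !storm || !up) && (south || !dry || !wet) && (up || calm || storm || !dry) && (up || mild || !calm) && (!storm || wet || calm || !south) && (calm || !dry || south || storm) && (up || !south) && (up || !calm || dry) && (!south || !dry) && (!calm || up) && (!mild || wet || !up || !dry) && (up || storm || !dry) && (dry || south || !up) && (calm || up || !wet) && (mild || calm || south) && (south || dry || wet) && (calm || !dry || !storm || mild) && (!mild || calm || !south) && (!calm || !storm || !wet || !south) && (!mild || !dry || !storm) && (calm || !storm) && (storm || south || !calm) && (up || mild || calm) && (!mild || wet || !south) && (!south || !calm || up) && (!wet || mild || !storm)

Suppose up = true.
The clause (!mild) is unit, so mild = false.
The clause (!storm) is unit, so storm = false.
The clause (!dry) is unit, so dry = false.
The clause (south) is unit, so south = true.
The clause (calm) is unit, so calm = true.
Every clause is now satisfied; wet is unconstrained.

calm=true, south=true, wet=true, storm=false, up=true, dry=false, mild=false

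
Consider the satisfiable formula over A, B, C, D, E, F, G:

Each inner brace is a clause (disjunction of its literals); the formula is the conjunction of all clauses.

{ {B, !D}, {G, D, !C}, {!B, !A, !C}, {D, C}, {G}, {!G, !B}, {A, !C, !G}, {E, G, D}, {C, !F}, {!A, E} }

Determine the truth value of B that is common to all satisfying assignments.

False

Suppose B = true.
The clause (G) is unit, so G = true.
That conflicts with the unit clause (!G).
So every satisfying assignment has B = False.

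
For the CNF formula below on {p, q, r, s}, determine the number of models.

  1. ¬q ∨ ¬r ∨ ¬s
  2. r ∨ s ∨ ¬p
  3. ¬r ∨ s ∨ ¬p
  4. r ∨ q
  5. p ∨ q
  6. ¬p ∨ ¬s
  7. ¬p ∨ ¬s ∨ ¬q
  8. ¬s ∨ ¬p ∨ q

There are 2^4 = 16 truth assignments over (p, q, r, s).
Check each against the 8 clauses (columns in the order p, q, r, s):
  F F F F  ✗ fails (r ∨ q)
  F F F T  ✗ fails (r ∨ q)
  F F T F  ✗ fails (p ∨ q)
  F F T T  ✗ fails (p ∨ q)
  F T F F  ✓ satisfies all
  F T F T  ✓ satisfies all
  F T T F  ✓ satisfies all
  F T T T  ✗ fails (¬q ∨ ¬r ∨ ¬s)
  T F F F  ✗ fails (r ∨ s ∨ ¬p)
  T F F T  ✗ fails (r ∨ q)
  T F T F  ✗ fails (¬r ∨ s ∨ ¬p)
  T F T T  ✗ fails (¬p ∨ ¬s)
  T T F F  ✗ fails (r ∨ s ∨ ¬p)
  T T F T  ✗ fails (¬p ∨ ¬s)
  T T T F  ✗ fails (¬r ∨ s ∨ ¬p)
  T T T T  ✗ fails (¬q ∨ ¬r ∨ ¬s)
3 of the 16 rows are models.

3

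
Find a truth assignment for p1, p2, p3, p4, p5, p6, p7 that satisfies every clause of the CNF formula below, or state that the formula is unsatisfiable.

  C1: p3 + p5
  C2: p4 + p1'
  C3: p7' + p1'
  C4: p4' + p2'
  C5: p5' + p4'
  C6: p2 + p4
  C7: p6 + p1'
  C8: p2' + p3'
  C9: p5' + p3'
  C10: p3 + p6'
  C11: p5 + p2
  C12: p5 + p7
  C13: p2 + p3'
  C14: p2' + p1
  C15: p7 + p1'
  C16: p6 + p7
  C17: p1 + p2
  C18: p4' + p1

Branch on p3: set p3 = 1.
The clause (p2') is unit, so p2 = 0.
Now (p2) is unsatisfied and unit — conflict.
Undo p3 and try p3 = 0.
The clause (p5) is unit, so p5 = 1.
The clause (p4') is unit, so p4 = 0.
The clause (p1') is unit, so p1 = 0.
The clause (p2) is unit, so p2 = 1.
Now (p2') is unsatisfied and unit — conflict.
Both values of p3 lead to a conflict.

UNSATISFIABLE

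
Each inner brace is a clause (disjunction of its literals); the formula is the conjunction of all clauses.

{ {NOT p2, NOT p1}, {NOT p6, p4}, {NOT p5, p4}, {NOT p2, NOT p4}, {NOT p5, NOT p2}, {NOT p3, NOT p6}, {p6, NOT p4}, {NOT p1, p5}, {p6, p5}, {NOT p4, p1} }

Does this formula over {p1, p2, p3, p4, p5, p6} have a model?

Satisfiable

Try p2 = false.
Try p6 = true.
Unit clause (p4) forces p4 = true.
Unit clause (NOT p3) forces p3 = false.
Unit clause (p1) forces p1 = true.
Unit clause (p5) forces p5 = true.
All clauses are satisfied.
A satisfying assignment: p1 ↦ true,  p2 ↦ false,  p3 ↦ false,  p4 ↦ true,  p5 ↦ true,  p6 ↦ true.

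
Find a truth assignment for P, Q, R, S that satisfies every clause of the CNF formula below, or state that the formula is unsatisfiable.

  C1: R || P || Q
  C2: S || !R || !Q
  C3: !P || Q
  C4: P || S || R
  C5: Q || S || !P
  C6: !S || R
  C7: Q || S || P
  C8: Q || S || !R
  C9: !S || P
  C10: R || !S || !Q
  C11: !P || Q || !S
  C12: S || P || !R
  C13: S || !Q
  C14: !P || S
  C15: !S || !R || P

Suppose P = true.
(Q) alone gives Q = true.
(S) alone gives S = true.
(R) alone gives R = true.
This assignment satisfies each clause.

P: true, Q: true, R: true, S: true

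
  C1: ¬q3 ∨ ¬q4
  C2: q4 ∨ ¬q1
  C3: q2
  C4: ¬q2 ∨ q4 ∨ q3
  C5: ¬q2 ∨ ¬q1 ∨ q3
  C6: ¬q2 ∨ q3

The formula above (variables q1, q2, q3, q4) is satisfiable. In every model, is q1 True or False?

Suppose q1 = True.
From the singleton clause (q4), q4 = True.
From the singleton clause (¬q3), q3 = False.
From the singleton clause (q2), q2 = True.
Now (¬q2) is unsatisfied and unit — conflict.
So every satisfying assignment has q1 = False.

False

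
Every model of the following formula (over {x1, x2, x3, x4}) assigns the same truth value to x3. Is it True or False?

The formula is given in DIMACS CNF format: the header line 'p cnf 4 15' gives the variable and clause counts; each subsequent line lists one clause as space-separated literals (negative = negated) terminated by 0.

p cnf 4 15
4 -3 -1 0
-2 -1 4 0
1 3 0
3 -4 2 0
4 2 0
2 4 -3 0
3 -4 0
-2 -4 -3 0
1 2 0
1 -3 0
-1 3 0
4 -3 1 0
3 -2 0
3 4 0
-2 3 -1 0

True

Suppose x3 = False.
The clause (x1) is unit, so x1 = True.
Now (¬x1) is unsatisfied and unit — conflict.
So every satisfying assignment has x3 = True.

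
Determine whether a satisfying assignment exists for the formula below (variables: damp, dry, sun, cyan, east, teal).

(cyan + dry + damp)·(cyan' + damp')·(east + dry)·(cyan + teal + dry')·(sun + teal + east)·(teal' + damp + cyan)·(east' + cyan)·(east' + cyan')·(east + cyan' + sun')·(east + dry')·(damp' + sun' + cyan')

No

Suppose cyan = 0.
From the singleton clause (east'), east = 0.
From the singleton clause (dry), dry = 1.
That conflicts with the unit clause (dry').
That branch fails; take cyan = 1 instead.
From the singleton clause (damp'), damp = 0.
From the singleton clause (east'), east = 0.
From the singleton clause (dry), dry = 1.
That conflicts with the unit clause (dry').
Neither cyan = 1 nor cyan = 0 works.
No assignment satisfies every clause.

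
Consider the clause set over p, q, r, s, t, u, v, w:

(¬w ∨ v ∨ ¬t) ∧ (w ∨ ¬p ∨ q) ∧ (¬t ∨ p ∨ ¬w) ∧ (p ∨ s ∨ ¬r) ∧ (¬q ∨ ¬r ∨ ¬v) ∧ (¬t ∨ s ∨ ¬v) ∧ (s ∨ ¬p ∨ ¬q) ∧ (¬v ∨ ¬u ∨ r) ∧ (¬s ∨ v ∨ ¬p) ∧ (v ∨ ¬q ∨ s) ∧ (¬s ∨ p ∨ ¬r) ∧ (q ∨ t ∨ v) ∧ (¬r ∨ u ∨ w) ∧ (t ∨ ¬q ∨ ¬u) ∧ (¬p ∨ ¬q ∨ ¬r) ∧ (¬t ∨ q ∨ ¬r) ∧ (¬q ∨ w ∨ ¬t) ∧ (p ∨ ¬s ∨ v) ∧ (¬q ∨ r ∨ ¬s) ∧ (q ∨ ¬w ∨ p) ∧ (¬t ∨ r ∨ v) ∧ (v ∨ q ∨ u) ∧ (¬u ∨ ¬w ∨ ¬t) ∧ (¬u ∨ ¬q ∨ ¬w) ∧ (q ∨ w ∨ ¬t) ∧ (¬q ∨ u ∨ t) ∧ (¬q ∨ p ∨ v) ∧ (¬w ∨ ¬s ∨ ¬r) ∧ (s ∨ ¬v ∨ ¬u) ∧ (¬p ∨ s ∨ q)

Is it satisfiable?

Case w = True:
Case v = True:
Case t = False:
Case q = False:
The clause (p) is unit, so p = True.
The clause (s) is unit, so s = True.
The clause (¬r) is unit, so r = False.
The clause (¬u) is unit, so u = False.
This assignment satisfies each clause.
A satisfying assignment: p ↦ True; q ↦ False; r ↦ False; s ↦ True; t ↦ False; u ↦ False; v ↦ True; w ↦ True.

Yes, satisfiable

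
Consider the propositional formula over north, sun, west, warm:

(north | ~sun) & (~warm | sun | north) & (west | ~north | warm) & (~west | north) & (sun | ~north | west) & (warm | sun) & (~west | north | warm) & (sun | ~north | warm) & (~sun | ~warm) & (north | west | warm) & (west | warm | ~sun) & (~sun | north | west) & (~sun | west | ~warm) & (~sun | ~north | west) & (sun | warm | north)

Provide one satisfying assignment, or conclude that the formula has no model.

north=1, sun=1, west=1, warm=0

Branch on north: set north = 1.
Branch on west: set west = 1.
Branch on warm: set warm = 0.
From the singleton clause (sun), sun = 1.
Every clause now holds.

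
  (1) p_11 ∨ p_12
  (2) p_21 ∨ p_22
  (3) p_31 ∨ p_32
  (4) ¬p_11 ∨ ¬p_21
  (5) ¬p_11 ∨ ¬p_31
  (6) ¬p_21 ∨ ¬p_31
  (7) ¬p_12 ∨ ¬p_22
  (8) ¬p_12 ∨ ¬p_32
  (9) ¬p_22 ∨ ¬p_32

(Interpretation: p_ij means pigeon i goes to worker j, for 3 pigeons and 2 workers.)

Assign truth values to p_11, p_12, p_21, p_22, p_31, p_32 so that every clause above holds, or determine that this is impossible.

Branch on p_11: set p_11 = True.
The clause (¬p_21) is unit, so p_21 = False.
The clause (p_22) is unit, so p_22 = True.
The clause (¬p_31) is unit, so p_31 = False.
The clause (p_32) is unit, so p_32 = True.
Now (¬p_32) is unsatisfied and unit — conflict.
Backtrack on p_11: now try p_11 = False.
The clause (p_12) is unit, so p_12 = True.
The clause (¬p_22) is unit, so p_22 = False.
The clause (p_21) is unit, so p_21 = True.
The clause (¬p_31) is unit, so p_31 = False.
The clause (p_32) is unit, so p_32 = True.
Now (¬p_32) is unsatisfied and unit — conflict.
Either choice for p_11 ends in contradiction.

UNSATISFIABLE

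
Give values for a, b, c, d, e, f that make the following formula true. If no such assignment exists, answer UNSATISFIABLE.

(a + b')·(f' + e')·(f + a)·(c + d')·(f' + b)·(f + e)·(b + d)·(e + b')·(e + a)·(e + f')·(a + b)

a ↦ 1,  b ↦ 1,  c ↦ 1,  d ↦ 1,  e ↦ 1,  f ↦ 0

Case a = 1:
Case f = 0:
Unit clause (e) forces e = 1.
Case c = 1:
Case b = 1:
Every clause is now satisfied; d is unconstrained.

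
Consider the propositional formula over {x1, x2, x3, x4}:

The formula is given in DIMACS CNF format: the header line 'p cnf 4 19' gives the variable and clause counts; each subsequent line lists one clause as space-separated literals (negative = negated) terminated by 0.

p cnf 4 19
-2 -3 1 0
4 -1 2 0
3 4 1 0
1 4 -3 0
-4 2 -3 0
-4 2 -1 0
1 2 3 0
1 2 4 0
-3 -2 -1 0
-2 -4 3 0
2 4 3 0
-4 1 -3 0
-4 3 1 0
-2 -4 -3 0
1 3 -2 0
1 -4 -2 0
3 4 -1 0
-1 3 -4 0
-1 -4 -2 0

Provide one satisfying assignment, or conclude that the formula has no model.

Suppose x2 = False.
Suppose x4 = True.
From the singleton clause (¬x3), x3 = False.
From the singleton clause (¬x1), x1 = False.
Now (x1) is unsatisfied and unit — conflict.
So x4 must be the other value — set x4 = False.
From the singleton clause (¬x1), x1 = False.
Now (x1) is unsatisfied and unit — conflict.
Either choice for x4 ends in contradiction.
So x2 must be the other value — set x2 = True.
Suppose x3 = False.
From the singleton clause (¬x4), x4 = False.
From the singleton clause (x1), x1 = True.
Now (¬x1) is unsatisfied and unit — conflict.
So x3 must be the other value — set x3 = True.
From the singleton clause (x1), x1 = True.
Now (¬x1) is unsatisfied and unit — conflict.
Either choice for x3 ends in contradiction.
Either choice for x2 ends in contradiction.

UNSATISFIABLE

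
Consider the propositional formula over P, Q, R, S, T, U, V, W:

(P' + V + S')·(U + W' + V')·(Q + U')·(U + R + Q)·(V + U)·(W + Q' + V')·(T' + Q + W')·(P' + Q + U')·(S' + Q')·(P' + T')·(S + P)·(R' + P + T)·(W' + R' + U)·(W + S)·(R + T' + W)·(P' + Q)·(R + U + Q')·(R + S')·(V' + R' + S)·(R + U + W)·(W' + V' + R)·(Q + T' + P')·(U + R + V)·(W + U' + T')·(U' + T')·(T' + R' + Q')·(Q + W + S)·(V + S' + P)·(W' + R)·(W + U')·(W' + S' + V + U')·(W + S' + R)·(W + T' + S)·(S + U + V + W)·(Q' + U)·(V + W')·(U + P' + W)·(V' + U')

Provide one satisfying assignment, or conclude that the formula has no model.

Case Q = 0:
The clause (U') is unit, so U = 0.
The clause (R) is unit, so R = 1.
The clause (V) is unit, so V = 1.
The clause (W') is unit, so W = 0.
The clause (S) is unit, so S = 1.
The clause (P') is unit, so P = 0.
The clause (T) is unit, so T = 1.
Every clause now holds.

P=0, Q=0, R=1, S=1, T=1, U=0, V=1, W=0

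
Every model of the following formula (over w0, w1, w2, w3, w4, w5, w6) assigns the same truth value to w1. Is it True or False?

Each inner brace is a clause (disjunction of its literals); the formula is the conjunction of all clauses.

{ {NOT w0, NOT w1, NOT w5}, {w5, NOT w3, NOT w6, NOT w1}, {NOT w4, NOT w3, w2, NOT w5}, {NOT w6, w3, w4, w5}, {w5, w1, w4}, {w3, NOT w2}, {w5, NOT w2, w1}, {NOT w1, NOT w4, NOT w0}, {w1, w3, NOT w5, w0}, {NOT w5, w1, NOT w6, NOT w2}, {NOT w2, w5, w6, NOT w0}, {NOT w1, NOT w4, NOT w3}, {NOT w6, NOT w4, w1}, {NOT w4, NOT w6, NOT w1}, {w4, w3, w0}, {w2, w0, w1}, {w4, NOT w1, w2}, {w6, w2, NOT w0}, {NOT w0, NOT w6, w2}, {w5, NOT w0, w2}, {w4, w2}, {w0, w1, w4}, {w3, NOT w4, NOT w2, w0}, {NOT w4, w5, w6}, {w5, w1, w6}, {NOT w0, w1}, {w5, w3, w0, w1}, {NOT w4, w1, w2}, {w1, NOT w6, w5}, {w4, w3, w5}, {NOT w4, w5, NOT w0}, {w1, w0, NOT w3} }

True

Suppose w1 = false.
The clause (NOT w0) is unit, so w0 = false.
The clause (w2) is unit, so w2 = true.
The clause (w3) is unit, so w3 = true.
But (NOT w3) is also a unit clause — contradiction.
So every satisfying assignment has w1 = True.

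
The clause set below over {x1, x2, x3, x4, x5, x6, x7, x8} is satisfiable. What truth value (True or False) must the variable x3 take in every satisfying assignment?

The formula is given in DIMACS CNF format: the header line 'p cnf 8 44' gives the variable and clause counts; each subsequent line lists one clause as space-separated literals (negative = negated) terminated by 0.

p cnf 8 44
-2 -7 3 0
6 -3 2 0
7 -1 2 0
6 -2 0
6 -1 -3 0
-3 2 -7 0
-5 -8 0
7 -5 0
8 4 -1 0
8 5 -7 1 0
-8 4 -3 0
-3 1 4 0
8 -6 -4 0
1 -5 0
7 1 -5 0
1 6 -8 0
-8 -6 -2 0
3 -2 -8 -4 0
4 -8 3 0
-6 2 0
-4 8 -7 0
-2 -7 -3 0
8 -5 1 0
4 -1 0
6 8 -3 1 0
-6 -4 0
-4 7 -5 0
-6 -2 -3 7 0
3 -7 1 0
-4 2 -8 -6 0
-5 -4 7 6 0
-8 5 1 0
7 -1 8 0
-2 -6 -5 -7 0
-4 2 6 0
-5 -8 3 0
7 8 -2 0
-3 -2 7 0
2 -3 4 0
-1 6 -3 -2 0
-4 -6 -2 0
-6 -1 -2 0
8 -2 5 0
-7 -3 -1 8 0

Suppose x3 = True.
Case x6 = True:
Unit clause (x2) forces x2 = True.
Unit clause (¬x8) forces x8 = False.
Unit clause (¬x4) forces x4 = False.
Unit clause (¬x1) forces x1 = False.
But (x1) is also a unit clause — contradiction.
Backtrack on x6: now try x6 = False.
Unit clause (x2) forces x2 = True.
But (¬x2) is also a unit clause — contradiction.
Both values of x6 lead to a conflict.
So every satisfying assignment has x3 = False.

False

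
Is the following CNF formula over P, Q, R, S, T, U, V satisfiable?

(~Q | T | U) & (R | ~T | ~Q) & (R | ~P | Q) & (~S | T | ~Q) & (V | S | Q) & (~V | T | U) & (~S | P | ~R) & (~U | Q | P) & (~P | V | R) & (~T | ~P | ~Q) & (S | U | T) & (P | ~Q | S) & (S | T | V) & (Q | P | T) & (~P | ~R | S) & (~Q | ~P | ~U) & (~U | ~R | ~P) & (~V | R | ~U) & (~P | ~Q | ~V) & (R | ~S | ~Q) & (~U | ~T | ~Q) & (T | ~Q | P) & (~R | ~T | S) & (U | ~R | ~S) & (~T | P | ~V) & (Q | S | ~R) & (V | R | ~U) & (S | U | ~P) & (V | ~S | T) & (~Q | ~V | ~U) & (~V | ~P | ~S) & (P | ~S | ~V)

Yes, satisfiable

Case Q = 0:
Case R = 0:
From the singleton clause (~P), P = 0.
From the singleton clause (~U), U = 0.
From the singleton clause (T), T = 1.
From the singleton clause (~V), V = 0.
From the singleton clause (S), S = 1.
All clauses are satisfied.
A satisfying assignment: P: 0, Q: 0, R: 0, S: 1, T: 1, U: 0, V: 0.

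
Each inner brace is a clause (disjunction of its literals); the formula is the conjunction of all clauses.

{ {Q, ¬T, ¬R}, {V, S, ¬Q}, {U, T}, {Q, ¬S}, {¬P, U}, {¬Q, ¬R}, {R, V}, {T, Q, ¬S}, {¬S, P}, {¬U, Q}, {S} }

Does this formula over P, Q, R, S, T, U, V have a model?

Yes

Unit clause (S) forces S = True.
Unit clause (Q) forces Q = True.
Unit clause (¬R) forces R = False.
Unit clause (V) forces V = True.
Unit clause (P) forces P = True.
Unit clause (U) forces U = True.
Every clause is now satisfied; T is unconstrained.
A satisfying assignment: P ↦ True, Q ↦ True, R ↦ False, S ↦ True, T ↦ True, U ↦ True, V ↦ True.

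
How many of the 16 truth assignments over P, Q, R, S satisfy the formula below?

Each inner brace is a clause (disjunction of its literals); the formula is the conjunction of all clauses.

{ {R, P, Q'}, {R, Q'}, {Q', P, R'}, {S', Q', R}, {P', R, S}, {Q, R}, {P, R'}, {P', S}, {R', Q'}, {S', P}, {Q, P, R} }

1

There are 2^4 = 16 truth assignments over (P, Q, R, S).
Check each against the 11 clauses (columns in the order P, Q, R, S):
  F F F F  ✗ fails (Q + R)
  F F F T  ✗ fails (Q + R)
  F F T F  ✗ fails (P + R')
  F F T T  ✗ fails (P + R')
  F T F F  ✗ fails (R + P + Q')
  F T F T  ✗ fails (R + P + Q')
  F T T F  ✗ fails (Q' + P + R')
  F T T T  ✗ fails (Q' + P + R')
  T F F F  ✗ fails (P' + R + S)
  T F F T  ✗ fails (Q + R)
  T F T F  ✗ fails (P' + S)
  T F T T  ✓ satisfies all
  T T F F  ✗ fails (R + Q')
  T T F T  ✗ fails (R + Q')
  T T T F  ✗ fails (P' + S)
  T T T T  ✗ fails (R' + Q')
1 of the 16 rows is a model.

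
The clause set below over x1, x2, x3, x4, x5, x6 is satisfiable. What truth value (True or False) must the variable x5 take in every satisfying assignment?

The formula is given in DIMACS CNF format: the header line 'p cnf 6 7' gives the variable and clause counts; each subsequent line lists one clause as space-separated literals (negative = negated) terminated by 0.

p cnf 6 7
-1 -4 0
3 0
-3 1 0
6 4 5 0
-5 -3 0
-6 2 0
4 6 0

Suppose x5 = True.
Unit clause (x3) forces x3 = True.
That conflicts with the unit clause (¬x3).
So every satisfying assignment has x5 = False.

False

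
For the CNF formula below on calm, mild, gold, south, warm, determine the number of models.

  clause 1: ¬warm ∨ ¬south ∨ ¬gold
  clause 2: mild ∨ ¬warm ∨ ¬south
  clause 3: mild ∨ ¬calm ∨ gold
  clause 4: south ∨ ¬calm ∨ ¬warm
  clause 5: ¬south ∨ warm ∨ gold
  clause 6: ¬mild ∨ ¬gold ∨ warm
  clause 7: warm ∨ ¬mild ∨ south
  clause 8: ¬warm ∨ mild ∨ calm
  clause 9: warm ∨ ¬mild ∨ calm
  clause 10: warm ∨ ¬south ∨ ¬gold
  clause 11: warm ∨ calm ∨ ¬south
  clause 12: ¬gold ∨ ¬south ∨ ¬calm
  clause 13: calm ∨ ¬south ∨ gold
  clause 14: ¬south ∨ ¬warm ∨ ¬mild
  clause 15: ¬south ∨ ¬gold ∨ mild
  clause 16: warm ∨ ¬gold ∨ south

3

There are 2^5 = 32 truth assignments over (calm, mild, gold, south, warm).
Split on gold. With gold = True, the clauses containing gold are satisfied and ¬gold drops from the rest; 1 of the 2^4 = 16 assignments to the other variables satisfy what remains.
With gold = False, by the same count on the reduced clause set, 2 assignments work.
(One model: calm=F, mild=F, gold=F, south=F, warm=F.)
Total: 1 + 2 = 3.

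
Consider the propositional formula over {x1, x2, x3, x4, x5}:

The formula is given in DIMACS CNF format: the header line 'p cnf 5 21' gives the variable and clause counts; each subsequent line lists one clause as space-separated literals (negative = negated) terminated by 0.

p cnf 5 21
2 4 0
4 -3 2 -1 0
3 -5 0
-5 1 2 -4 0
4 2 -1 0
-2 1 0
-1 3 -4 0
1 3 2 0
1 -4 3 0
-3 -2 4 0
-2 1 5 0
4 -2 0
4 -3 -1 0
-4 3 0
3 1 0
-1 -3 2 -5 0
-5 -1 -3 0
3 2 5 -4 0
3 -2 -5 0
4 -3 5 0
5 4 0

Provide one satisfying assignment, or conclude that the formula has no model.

x1 ↦ False, x2 ↦ False, x3 ↦ True, x4 ↦ True, x5 ↦ False

Branch on x2: set x2 = False.
Unit clause (x4) forces x4 = True.
Unit clause (x3) forces x3 = True.
Branch on x5: set x5 = False.
All clauses hold; x1 can take either value.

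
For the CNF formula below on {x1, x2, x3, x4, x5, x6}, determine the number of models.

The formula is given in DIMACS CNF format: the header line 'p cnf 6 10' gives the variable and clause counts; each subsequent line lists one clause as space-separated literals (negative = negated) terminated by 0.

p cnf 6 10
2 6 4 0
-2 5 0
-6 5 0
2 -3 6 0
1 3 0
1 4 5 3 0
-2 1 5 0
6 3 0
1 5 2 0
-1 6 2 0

There are 2^6 = 64 truth assignments over (x1, x2, x3, x4, x5, x6).
Split on x5. With x5 = True, the clauses containing x5 are satisfied and ¬x5 drops from the rest; 16 of the 2^5 = 32 assignments to the other variables satisfy what remains.
With x5 = False, by the same count on the reduced clause set, 0 assignments work.
(One model: x1=F, x2=F, x3=T, x4=F, x5=T, x6=T.)
Total: 16 + 0 = 16.

16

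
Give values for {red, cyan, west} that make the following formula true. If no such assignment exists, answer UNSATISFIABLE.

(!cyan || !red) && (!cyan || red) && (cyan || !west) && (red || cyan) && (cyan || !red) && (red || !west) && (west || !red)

UNSATISFIABLE

Suppose cyan = false.
The clause (!west) is unit, so west = false.
The clause (red) is unit, so red = true.
That conflicts with the unit clause (!red).
Backtrack on cyan: now try cyan = true.
The clause (!red) is unit, so red = false.
That conflicts with the unit clause (red).
Either choice for cyan ends in contradiction.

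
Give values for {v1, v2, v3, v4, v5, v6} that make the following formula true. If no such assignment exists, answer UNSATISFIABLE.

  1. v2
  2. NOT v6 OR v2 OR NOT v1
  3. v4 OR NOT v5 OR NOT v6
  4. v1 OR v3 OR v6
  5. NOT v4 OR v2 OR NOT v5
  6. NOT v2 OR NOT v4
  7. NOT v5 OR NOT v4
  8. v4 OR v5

v1: false, v2: true, v3: true, v4: false, v5: true, v6: false

Unit clause (v2) forces v2 = true.
Unit clause (NOT v4) forces v4 = false.
Unit clause (v5) forces v5 = true.
Unit clause (NOT v6) forces v6 = false.
Suppose v1 = false.
Unit clause (v3) forces v3 = true.
Every clause now holds.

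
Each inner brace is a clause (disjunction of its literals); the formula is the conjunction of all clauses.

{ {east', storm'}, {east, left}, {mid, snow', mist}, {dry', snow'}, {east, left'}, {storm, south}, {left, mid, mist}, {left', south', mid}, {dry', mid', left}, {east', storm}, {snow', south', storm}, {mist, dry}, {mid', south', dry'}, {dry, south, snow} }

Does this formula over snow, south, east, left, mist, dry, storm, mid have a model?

No, unsatisfiable

Branch on east: set east = 0.
From the singleton clause (left), left = 1.
That conflicts with the unit clause (left').
That branch fails; take east = 1 instead.
From the singleton clause (storm'), storm = 0.
That conflicts with the unit clause (storm).
Neither east = 1 nor east = 0 works.
No assignment satisfies every clause.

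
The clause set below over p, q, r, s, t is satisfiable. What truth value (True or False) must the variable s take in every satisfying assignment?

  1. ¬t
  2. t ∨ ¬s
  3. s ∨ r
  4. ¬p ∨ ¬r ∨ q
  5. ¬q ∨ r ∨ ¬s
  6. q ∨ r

False

Suppose s = True.
The clause (¬t) is unit, so t = False.
But (t) is also a unit clause — contradiction.
So every satisfying assignment has s = False.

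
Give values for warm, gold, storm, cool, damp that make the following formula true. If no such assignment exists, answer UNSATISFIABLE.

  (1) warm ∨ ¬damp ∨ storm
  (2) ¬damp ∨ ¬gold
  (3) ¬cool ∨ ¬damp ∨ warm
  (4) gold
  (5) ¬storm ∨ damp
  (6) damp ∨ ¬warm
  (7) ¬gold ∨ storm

(gold) alone gives gold = True.
(¬damp) alone gives damp = False.
(¬storm) alone gives storm = False.
Now (storm) is unsatisfied and unit — conflict.

UNSATISFIABLE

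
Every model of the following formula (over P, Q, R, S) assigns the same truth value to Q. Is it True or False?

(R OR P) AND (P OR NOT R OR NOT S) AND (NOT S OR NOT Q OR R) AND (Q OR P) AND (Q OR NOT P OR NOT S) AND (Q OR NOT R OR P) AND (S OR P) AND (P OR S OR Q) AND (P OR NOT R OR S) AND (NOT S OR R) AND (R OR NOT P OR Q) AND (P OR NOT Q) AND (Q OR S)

True

Suppose Q = false.
The clause (P) is unit, so P = true.
The clause (NOT S) is unit, so S = false.
Now (S) is unsatisfied and unit — conflict.
So every satisfying assignment has Q = True.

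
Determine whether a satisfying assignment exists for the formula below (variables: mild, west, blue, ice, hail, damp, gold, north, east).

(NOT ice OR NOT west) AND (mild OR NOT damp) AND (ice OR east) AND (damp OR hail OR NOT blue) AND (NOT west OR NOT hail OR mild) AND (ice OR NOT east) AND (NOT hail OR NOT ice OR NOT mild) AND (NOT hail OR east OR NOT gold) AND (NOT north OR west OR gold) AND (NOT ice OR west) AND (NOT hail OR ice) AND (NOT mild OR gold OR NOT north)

Branch on ice: set ice = false.
From the singleton clause (east), east = true.
But (NOT east) is also a unit clause — contradiction.
Undo ice and try ice = true.
From the singleton clause (NOT west), west = false.
But (west) is also a unit clause — contradiction.
Either choice for ice ends in contradiction.
No assignment satisfies every clause.

No, unsatisfiable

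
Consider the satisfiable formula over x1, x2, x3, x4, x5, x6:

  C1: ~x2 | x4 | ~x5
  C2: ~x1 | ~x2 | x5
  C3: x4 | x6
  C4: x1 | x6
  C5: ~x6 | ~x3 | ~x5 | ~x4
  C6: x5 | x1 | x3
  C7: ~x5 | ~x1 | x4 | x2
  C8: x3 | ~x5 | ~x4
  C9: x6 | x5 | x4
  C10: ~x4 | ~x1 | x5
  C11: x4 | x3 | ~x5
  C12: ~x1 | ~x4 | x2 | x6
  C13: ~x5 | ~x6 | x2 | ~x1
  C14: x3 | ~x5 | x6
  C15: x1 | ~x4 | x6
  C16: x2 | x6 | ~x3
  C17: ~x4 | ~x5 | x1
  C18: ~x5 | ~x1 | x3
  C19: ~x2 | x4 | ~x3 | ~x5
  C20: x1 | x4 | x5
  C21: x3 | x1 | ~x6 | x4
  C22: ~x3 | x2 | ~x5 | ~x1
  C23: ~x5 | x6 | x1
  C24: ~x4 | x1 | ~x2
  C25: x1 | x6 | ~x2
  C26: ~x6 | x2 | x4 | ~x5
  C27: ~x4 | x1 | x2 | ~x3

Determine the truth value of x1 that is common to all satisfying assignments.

True

Suppose x1 = 0.
From the singleton clause (x6), x6 = 1.
Try x5 = 1.
From the singleton clause (~x4), x4 = 0.
From the singleton clause (~x2), x2 = 0.
That conflicts with the unit clause (x2).
Backtrack on x5: now try x5 = 0.
From the singleton clause (x3), x3 = 1.
From the singleton clause (x4), x4 = 1.
From the singleton clause (~x2), x2 = 0.
That conflicts with the unit clause (x2).
Either choice for x5 ends in contradiction.
So every satisfying assignment has x1 = True.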